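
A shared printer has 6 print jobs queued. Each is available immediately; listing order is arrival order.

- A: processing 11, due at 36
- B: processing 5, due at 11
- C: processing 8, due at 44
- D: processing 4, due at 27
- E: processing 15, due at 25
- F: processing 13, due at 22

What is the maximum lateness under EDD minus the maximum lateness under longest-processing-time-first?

-29

EDD (increasing due date): B F E D A C.
B: 0→5, due 11, lateness -6
F: 5→18, due 22, lateness -4
E: 18→33, due 25, lateness 8
D: 33→37, due 27, lateness 10
A: 37→48, due 36, lateness 12
C: 48→56, due 44, lateness 12
Maximum = 12.
LPT (decreasing processing time): E F A C B D.
E: 0→15, due 25, lateness -10
F: 15→28, due 22, lateness 6
A: 28→39, due 36, lateness 3
C: 39→47, due 44, lateness 3
B: 47→52, due 11, lateness 41
D: 52→56, due 27, lateness 29
Maximum = 41.
Difference = 12 − 41 = -29.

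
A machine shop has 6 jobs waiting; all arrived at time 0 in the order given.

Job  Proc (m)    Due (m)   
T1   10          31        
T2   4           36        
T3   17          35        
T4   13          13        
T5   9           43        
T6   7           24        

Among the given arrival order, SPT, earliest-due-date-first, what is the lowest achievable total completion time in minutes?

168

FIFO (arrival order): T1 T2 T3 T4 T5 T6.
T1: 0→10
T2: 10→14
T3: 14→31
T4: 31→44
T5: 44→53
T6: 53→60
Sum = 10+14+31+44+53+60 = 212.
SPT (increasing processing time): T2 T6 T5 T1 T4 T3.
T2: 0→4
T6: 4→11
T5: 11→20
T1: 20→30
T4: 30→43
T3: 43→60
Sum = 4+11+20+30+43+60 = 168.
EDD (increasing due date): T4 T6 T1 T3 T2 T5.
T4: 0→13
T6: 13→20
T1: 20→30
T3: 30→47
T2: 47→51
T5: 51→60
Sum = 13+20+30+47+51+60 = 221.
FIFO 212, SPT 168, EDD 221 → minimum 168.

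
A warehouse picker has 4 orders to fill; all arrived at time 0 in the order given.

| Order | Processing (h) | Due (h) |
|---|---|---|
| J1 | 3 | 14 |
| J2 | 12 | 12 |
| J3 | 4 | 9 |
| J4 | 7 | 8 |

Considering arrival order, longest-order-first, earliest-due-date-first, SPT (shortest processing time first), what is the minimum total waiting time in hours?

FIFO (arrival order): J1 J2 J3 J4.
J1: waits 0, runs 0→3
J2: waits 3, runs 3→15
J3: waits 15, runs 15→19
J4: waits 19, runs 19→26
Sum = 0+3+15+19 = 37.
LPT (decreasing processing time): J2 J4 J3 J1.
J2: waits 0, runs 0→12
J4: waits 12, runs 12→19
J3: waits 19, runs 19→23
J1: waits 23, runs 23→26
Sum = 0+12+19+23 = 54.
EDD (increasing due date): J4 J3 J2 J1.
J4: waits 0, runs 0→7
J3: waits 7, runs 7→11
J2: waits 11, runs 11→23
J1: waits 23, runs 23→26
Sum = 0+7+11+23 = 41.
SPT (increasing processing time): J1 J3 J4 J2.
J1: waits 0, runs 0→3
J3: waits 3, runs 3→7
J4: waits 7, runs 7→14
J2: waits 14, runs 14→26
Sum = 0+3+7+14 = 24.
FIFO 37, LPT 54, EDD 41, SPT 24 → minimum 24.

24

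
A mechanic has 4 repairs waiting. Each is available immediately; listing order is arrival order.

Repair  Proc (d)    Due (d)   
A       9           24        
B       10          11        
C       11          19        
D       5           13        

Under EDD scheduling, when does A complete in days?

EDD (increasing due date): B D C A.
B: 0→10
D: 10→15
C: 15→26
A: 26→35

35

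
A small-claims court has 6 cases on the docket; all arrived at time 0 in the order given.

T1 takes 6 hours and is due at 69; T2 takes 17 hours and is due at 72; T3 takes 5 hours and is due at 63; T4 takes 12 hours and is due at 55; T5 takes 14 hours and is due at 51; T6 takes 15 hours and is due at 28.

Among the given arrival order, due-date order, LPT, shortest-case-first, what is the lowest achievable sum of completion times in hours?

197

FIFO (arrival order): T1 T2 T3 T4 T5 T6.
T1: 0→6
T2: 6→23
T3: 23→28
T4: 28→40
T5: 40→54
T6: 54→69
Sum = 6+23+28+40+54+69 = 220.
EDD (increasing due date): T6 T5 T4 T3 T1 T2.
T6: 0→15
T5: 15→29
T4: 29→41
T3: 41→46
T1: 46→52
T2: 52→69
Sum = 15+29+41+46+52+69 = 252.
LPT (decreasing processing time): T2 T6 T5 T4 T1 T3.
T2: 0→17
T6: 17→32
T5: 32→46
T4: 46→58
T1: 58→64
T3: 64→69
Sum = 17+32+46+58+64+69 = 286.
SPT (increasing processing time): T3 T1 T4 T5 T6 T2.
T3: 0→5
T1: 5→11
T4: 11→23
T5: 23→37
T6: 37→52
T2: 52→69
Sum = 5+11+23+37+52+69 = 197.
FIFO 220, EDD 252, LPT 286, SPT 197 → minimum 197.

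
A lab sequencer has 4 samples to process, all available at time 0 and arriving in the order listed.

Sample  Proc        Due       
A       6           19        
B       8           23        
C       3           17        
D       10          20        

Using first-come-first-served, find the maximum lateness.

FIFO (arrival order): A B C D.
A: 0→6, due 19, lateness -13
B: 6→14, due 23, lateness -9
C: 14→17, due 17, lateness 0
D: 17→27, due 20, lateness 7
Maximum = 7.

7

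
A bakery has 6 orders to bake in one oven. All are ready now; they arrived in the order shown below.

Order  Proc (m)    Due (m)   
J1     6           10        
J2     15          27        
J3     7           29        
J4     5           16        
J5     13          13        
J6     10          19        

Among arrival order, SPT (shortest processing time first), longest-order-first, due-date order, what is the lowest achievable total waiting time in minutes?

FIFO (arrival order): J1 J2 J3 J4 J5 J6.
J1: waits 0, runs 0→6
J2: waits 6, runs 6→21
J3: waits 21, runs 21→28
J4: waits 28, runs 28→33
J5: waits 33, runs 33→46
J6: waits 46, runs 46→56
Sum = 0+6+21+28+33+46 = 134.
SPT (increasing processing time): J4 J1 J3 J6 J5 J2.
J4: waits 0, runs 0→5
J1: waits 5, runs 5→11
J3: waits 11, runs 11→18
J6: waits 18, runs 18→28
J5: waits 28, runs 28→41
J2: waits 41, runs 41→56
Sum = 0+5+11+18+28+41 = 103.
LPT (decreasing processing time): J2 J5 J6 J3 J1 J4.
J2: waits 0, runs 0→15
J5: waits 15, runs 15→28
J6: waits 28, runs 28→38
J3: waits 38, runs 38→45
J1: waits 45, runs 45→51
J4: waits 51, runs 51→56
Sum = 0+15+28+38+45+51 = 177.
EDD (increasing due date): J1 J5 J4 J6 J2 J3.
J1: waits 0, runs 0→6
J5: waits 6, runs 6→19
J4: waits 19, runs 19→24
J6: waits 24, runs 24→34
J2: waits 34, runs 34→49
J3: waits 49, runs 49→56
Sum = 0+6+19+24+34+49 = 132.
FIFO 134, SPT 103, LPT 177, EDD 132 → minimum 103.

103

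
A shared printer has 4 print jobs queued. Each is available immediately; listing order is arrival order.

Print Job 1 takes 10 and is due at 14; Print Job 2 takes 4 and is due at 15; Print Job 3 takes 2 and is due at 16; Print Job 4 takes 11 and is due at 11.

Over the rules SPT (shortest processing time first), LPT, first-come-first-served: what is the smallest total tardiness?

SPT (increasing processing time): Print Job 3 Print Job 2 Print Job 1 Print Job 4.
Print Job 3: 0→2, due 16, tardiness 0
Print Job 2: 2→6, due 15, tardiness 0
Print Job 1: 6→16, due 14, tardiness 2
Print Job 4: 16→27, due 11, tardiness 16
Sum = 0+0+2+16 = 18.
LPT (decreasing processing time): Print Job 4 Print Job 1 Print Job 2 Print Job 3.
Print Job 4: 0→11, due 11, tardiness 0
Print Job 1: 11→21, due 14, tardiness 7
Print Job 2: 21→25, due 15, tardiness 10
Print Job 3: 25→27, due 16, tardiness 11
Sum = 0+7+10+11 = 28.
FIFO (arrival order): Print Job 1 Print Job 2 Print Job 3 Print Job 4.
Print Job 1: 0→10, due 14, tardiness 0
Print Job 2: 10→14, due 15, tardiness 0
Print Job 3: 14→16, due 16, tardiness 0
Print Job 4: 16→27, due 11, tardiness 16
Sum = 0+0+0+16 = 16.
SPT 18, LPT 28, FIFO 16 → minimum 16.

16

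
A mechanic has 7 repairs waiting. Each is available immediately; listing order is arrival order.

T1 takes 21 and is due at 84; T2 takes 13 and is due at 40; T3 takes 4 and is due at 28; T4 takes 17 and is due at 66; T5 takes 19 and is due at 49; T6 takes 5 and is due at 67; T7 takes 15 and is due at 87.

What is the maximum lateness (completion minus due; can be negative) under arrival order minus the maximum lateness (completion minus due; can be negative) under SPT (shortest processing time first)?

1

FIFO (arrival order): T1 T2 T3 T4 T5 T6 T7.
T1: 0→21, due 84, lateness -63
T2: 21→34, due 40, lateness -6
T3: 34→38, due 28, lateness 10
T4: 38→55, due 66, lateness -11
T5: 55→74, due 49, lateness 25
T6: 74→79, due 67, lateness 12
T7: 79→94, due 87, lateness 7
Maximum = 25.
SPT (increasing processing time): T3 T6 T2 T7 T4 T5 T1.
T3: 0→4, due 28, lateness -24
T6: 4→9, due 67, lateness -58
T2: 9→22, due 40, lateness -18
T7: 22→37, due 87, lateness -50
T4: 37→54, due 66, lateness -12
T5: 54→73, due 49, lateness 24
T1: 73→94, due 84, lateness 10
Maximum = 24.
Difference = 25 − 24 = 1.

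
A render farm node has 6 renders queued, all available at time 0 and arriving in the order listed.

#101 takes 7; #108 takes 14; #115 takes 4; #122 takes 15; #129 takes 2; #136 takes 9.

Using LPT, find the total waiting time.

LPT (decreasing processing time): #122 #108 #136 #101 #115 #129.
#122: waits 0, runs 0→15
#108: waits 15, runs 15→29
#136: waits 29, runs 29→38
#101: waits 38, runs 38→45
#115: waits 45, runs 45→49
#129: waits 49, runs 49→51
Sum = 0+15+29+38+45+49 = 176.

176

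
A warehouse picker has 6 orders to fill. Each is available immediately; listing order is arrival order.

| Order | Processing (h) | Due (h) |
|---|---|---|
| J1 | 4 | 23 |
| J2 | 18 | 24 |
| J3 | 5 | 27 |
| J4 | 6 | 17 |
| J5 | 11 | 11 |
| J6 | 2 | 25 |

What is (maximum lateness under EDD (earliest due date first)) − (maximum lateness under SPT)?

-3

EDD (increasing due date): J5 J4 J1 J2 J6 J3.
J5: 0→11, due 11, lateness 0
J4: 11→17, due 17, lateness 0
J1: 17→21, due 23, lateness -2
J2: 21→39, due 24, lateness 15
J6: 39→41, due 25, lateness 16
J3: 41→46, due 27, lateness 19
Maximum = 19.
SPT (increasing processing time): J6 J1 J3 J4 J5 J2.
J6: 0→2, due 25, lateness -23
J1: 2→6, due 23, lateness -17
J3: 6→11, due 27, lateness -16
J4: 11→17, due 17, lateness 0
J5: 17→28, due 11, lateness 17
J2: 28→46, due 24, lateness 22
Maximum = 22.
Difference = 19 − 22 = -3.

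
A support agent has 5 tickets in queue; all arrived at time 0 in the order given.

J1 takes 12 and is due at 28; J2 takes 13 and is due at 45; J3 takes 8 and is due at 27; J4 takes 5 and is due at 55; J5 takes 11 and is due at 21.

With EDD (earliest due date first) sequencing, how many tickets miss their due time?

EDD (increasing due date): J5 J3 J1 J2 J4.
J5: 0→11, due 21, tardiness 0
J3: 11→19, due 27, tardiness 0
J1: 19→31, due 28, tardiness 3
J2: 31→44, due 45, tardiness 0
J4: 44→49, due 55, tardiness 0
Late tickets: 1.

1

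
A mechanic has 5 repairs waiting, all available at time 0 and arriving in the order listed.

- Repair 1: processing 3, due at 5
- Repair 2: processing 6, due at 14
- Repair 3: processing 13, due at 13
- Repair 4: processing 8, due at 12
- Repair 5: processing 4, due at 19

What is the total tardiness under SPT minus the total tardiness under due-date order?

SPT (increasing processing time): Repair 1 Repair 5 Repair 2 Repair 4 Repair 3.
Repair 1: 0→3, due 5, tardiness 0
Repair 5: 3→7, due 19, tardiness 0
Repair 2: 7→13, due 14, tardiness 0
Repair 4: 13→21, due 12, tardiness 9
Repair 3: 21→34, due 13, tardiness 21
Sum = 0+0+0+9+21 = 30.
EDD (increasing due date): Repair 1 Repair 4 Repair 3 Repair 2 Repair 5.
Repair 1: 0→3, due 5, tardiness 0
Repair 4: 3→11, due 12, tardiness 0
Repair 3: 11→24, due 13, tardiness 11
Repair 2: 24→30, due 14, tardiness 16
Repair 5: 30→34, due 19, tardiness 15
Sum = 0+0+11+16+15 = 42.
Difference = 30 − 42 = -12.

-12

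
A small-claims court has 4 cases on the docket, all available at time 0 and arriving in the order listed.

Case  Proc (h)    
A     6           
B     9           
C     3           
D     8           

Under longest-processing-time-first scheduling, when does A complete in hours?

LPT (decreasing processing time): B D A C.
B: 0→9
D: 9→17
A: 17→23

23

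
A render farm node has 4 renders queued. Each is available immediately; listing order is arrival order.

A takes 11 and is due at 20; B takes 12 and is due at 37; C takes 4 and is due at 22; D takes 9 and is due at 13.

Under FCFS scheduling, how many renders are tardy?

FIFO (arrival order): A B C D.
A: 0→11, due 20, tardiness 0
B: 11→23, due 37, tardiness 0
C: 23→27, due 22, tardiness 5
D: 27→36, due 13, tardiness 23
Late renders: 2.

2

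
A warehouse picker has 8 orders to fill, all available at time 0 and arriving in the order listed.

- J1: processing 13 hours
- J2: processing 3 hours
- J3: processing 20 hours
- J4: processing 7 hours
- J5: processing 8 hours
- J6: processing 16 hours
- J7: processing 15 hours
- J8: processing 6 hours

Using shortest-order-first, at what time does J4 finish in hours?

16

SPT (increasing processing time): J2 J8 J4 J5 J1 J7 J6 J3.
J2: 0→3
J8: 3→9
J4: 9→16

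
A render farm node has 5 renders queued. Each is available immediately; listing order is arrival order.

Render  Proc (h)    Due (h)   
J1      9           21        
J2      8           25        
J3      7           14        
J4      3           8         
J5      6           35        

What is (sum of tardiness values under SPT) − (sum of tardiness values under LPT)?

-21

SPT (increasing processing time): J4 J5 J3 J2 J1.
J4: 0→3, due 8, tardiness 0
J5: 3→9, due 35, tardiness 0
J3: 9→16, due 14, tardiness 2
J2: 16→24, due 25, tardiness 0
J1: 24→33, due 21, tardiness 12
Sum = 0+0+2+0+12 = 14.
LPT (decreasing processing time): J1 J2 J3 J5 J4.
J1: 0→9, due 21, tardiness 0
J2: 9→17, due 25, tardiness 0
J3: 17→24, due 14, tardiness 10
J5: 24→30, due 35, tardiness 0
J4: 30→33, due 8, tardiness 25
Sum = 0+0+10+0+25 = 35.
Difference = 14 − 35 = -21.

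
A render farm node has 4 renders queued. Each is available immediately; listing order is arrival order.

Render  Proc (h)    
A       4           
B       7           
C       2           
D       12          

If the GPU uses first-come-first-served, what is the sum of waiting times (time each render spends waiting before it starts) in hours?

28

FIFO (arrival order): A B C D.
A: waits 0, runs 0→4
B: waits 4, runs 4→11
C: waits 11, runs 11→13
D: waits 13, runs 13→25
Sum = 0+4+11+13 = 28.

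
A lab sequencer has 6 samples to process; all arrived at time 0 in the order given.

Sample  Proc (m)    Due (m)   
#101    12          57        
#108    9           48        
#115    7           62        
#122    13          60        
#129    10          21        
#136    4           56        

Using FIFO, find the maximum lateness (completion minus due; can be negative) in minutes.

30

FIFO (arrival order): #101 #108 #115 #122 #129 #136.
#101: 0→12, due 57, lateness -45
#108: 12→21, due 48, lateness -27
#115: 21→28, due 62, lateness -34
#122: 28→41, due 60, lateness -19
#129: 41→51, due 21, lateness 30
#136: 51→55, due 56, lateness -1
Maximum = 30.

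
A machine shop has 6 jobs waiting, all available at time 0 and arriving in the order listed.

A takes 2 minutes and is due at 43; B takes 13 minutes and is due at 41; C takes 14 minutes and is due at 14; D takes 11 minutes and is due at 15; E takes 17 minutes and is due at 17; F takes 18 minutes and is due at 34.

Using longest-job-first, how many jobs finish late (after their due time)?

5

LPT (decreasing processing time): F E C B D A.
F: 0→18, due 34, tardiness 0
E: 18→35, due 17, tardiness 18
C: 35→49, due 14, tardiness 35
B: 49→62, due 41, tardiness 21
D: 62→73, due 15, tardiness 58
A: 73→75, due 43, tardiness 32
Late jobs: 5.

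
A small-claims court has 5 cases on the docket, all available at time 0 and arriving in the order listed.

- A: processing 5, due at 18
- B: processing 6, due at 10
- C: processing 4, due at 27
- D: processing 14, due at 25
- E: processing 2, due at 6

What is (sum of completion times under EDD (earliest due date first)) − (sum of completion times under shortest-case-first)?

EDD (increasing due date): E B A D C.
E: 0→2
B: 2→8
A: 8→13
D: 13→27
C: 27→31
Sum = 2+8+13+27+31 = 81.
SPT (increasing processing time): E C A B D.
E: 0→2
C: 2→6
A: 6→11
B: 11→17
D: 17→31
Sum = 2+6+11+17+31 = 67.
Difference = 81 − 67 = 14.

14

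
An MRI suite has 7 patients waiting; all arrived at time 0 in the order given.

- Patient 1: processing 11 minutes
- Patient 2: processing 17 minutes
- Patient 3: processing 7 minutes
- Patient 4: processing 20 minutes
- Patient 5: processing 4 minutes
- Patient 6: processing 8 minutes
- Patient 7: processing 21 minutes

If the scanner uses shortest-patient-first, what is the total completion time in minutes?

266

SPT (increasing processing time): Patient 5 Patient 3 Patient 6 Patient 1 Patient 2 Patient 4 Patient 7.
Patient 5: 0→4
Patient 3: 4→11
Patient 6: 11→19
Patient 1: 19→30
Patient 2: 30→47
Patient 4: 47→67
Patient 7: 67→88
Sum = 4+11+19+30+47+67+88 = 266.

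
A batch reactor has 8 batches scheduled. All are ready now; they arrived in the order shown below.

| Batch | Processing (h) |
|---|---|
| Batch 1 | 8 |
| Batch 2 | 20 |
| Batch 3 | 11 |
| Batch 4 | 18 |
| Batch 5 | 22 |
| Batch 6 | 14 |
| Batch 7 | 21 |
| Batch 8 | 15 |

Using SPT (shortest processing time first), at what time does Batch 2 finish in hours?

SPT (increasing processing time): Batch 1 Batch 3 Batch 6 Batch 8 Batch 4 Batch 2 Batch 7 Batch 5.
Batch 1: 0→8
Batch 3: 8→19
Batch 6: 19→33
Batch 8: 33→48
Batch 4: 48→66
Batch 2: 66→86

86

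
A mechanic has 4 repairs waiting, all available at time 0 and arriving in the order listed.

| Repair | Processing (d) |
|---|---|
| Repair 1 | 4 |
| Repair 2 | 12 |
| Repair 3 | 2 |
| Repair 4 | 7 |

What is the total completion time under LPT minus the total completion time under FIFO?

LPT (decreasing processing time): Repair 2 Repair 4 Repair 1 Repair 3.
Repair 2: 0→12
Repair 4: 12→19
Repair 1: 19→23
Repair 3: 23→25
Sum = 12+19+23+25 = 79.
FIFO (arrival order): Repair 1 Repair 2 Repair 3 Repair 4.
Repair 1: 0→4
Repair 2: 4→16
Repair 3: 16→18
Repair 4: 18→25
Sum = 4+16+18+25 = 63.
Difference = 79 − 63 = 16.

16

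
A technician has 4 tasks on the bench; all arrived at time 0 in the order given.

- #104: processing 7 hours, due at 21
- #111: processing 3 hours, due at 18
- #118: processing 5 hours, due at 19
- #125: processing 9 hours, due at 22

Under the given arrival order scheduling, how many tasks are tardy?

FIFO (arrival order): #104 #111 #118 #125.
#104: 0→7, due 21, tardiness 0
#111: 7→10, due 18, tardiness 0
#118: 10→15, due 19, tardiness 0
#125: 15→24, due 22, tardiness 2
Late tasks: 1.

1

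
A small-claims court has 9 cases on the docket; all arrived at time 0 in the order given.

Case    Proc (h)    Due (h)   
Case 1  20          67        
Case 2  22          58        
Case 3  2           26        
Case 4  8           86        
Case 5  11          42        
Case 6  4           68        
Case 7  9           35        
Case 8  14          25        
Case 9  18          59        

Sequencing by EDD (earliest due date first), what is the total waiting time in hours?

EDD (increasing due date): Case 8 Case 3 Case 7 Case 5 Case 2 Case 9 Case 1 Case 6 Case 4.
Case 8: waits 0, runs 0→14
Case 3: waits 14, runs 14→16
Case 7: waits 16, runs 16→25
Case 5: waits 25, runs 25→36
Case 2: waits 36, runs 36→58
Case 9: waits 58, runs 58→76
Case 1: waits 76, runs 76→96
Case 6: waits 96, runs 96→100
Case 4: waits 100, runs 100→108
Sum = 0+14+16+25+36+58+76+96+100 = 421.

421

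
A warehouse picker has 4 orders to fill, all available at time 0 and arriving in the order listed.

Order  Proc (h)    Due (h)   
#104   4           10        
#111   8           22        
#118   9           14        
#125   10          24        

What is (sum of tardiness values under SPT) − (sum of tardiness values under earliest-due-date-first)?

7

SPT (increasing processing time): #104 #111 #118 #125.
#104: 0→4, due 10, tardiness 0
#111: 4→12, due 22, tardiness 0
#118: 12→21, due 14, tardiness 7
#125: 21→31, due 24, tardiness 7
Sum = 0+0+7+7 = 14.
EDD (increasing due date): #104 #118 #111 #125.
#104: 0→4, due 10, tardiness 0
#118: 4→13, due 14, tardiness 0
#111: 13→21, due 22, tardiness 0
#125: 21→31, due 24, tardiness 7
Sum = 0+0+0+7 = 7.
Difference = 14 − 7 = 7.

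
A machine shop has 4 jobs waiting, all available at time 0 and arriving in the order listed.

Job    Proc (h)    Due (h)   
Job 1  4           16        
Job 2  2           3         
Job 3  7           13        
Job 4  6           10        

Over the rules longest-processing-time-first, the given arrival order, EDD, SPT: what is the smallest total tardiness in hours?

5

LPT (decreasing processing time): Job 3 Job 4 Job 1 Job 2.
Job 3: 0→7, due 13, tardiness 0
Job 4: 7→13, due 10, tardiness 3
Job 1: 13→17, due 16, tardiness 1
Job 2: 17→19, due 3, tardiness 16
Sum = 0+3+1+16 = 20.
FIFO (arrival order): Job 1 Job 2 Job 3 Job 4.
Job 1: 0→4, due 16, tardiness 0
Job 2: 4→6, due 3, tardiness 3
Job 3: 6→13, due 13, tardiness 0
Job 4: 13→19, due 10, tardiness 9
Sum = 0+3+0+9 = 12.
EDD (increasing due date): Job 2 Job 4 Job 3 Job 1.
Job 2: 0→2, due 3, tardiness 0
Job 4: 2→8, due 10, tardiness 0
Job 3: 8→15, due 13, tardiness 2
Job 1: 15→19, due 16, tardiness 3
Sum = 0+0+2+3 = 5.
SPT (increasing processing time): Job 2 Job 1 Job 4 Job 3.
Job 2: 0→2, due 3, tardiness 0
Job 1: 2→6, due 16, tardiness 0
Job 4: 6→12, due 10, tardiness 2
Job 3: 12→19, due 13, tardiness 6
Sum = 0+0+2+6 = 8.
LPT 20, FIFO 12, EDD 5, SPT 8 → minimum 5.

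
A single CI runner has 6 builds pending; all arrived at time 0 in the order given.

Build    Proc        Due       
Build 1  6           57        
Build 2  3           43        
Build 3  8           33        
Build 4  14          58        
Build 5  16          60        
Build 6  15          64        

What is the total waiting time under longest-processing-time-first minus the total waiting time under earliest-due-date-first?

LPT (decreasing processing time): Build 5 Build 6 Build 4 Build 3 Build 1 Build 2.
Build 5: waits 0, runs 0→16
Build 6: waits 16, runs 16→31
Build 4: waits 31, runs 31→45
Build 3: waits 45, runs 45→53
Build 1: waits 53, runs 53→59
Build 2: waits 59, runs 59→62
Sum = 0+16+31+45+53+59 = 204.
EDD (increasing due date): Build 3 Build 2 Build 1 Build 4 Build 5 Build 6.
Build 3: waits 0, runs 0→8
Build 2: waits 8, runs 8→11
Build 1: waits 11, runs 11→17
Build 4: waits 17, runs 17→31
Build 5: waits 31, runs 31→47
Build 6: waits 47, runs 47→62
Sum = 0+8+11+17+31+47 = 114.
Difference = 204 − 114 = 90.

90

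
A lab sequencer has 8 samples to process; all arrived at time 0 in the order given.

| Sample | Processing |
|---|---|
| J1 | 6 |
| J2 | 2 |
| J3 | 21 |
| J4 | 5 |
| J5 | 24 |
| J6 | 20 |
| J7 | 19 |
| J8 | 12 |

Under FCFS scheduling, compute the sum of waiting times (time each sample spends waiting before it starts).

FIFO (arrival order): J1 J2 J3 J4 J5 J6 J7 J8.
J1: waits 0, runs 0→6
J2: waits 6, runs 6→8
J3: waits 8, runs 8→29
J4: waits 29, runs 29→34
J5: waits 34, runs 34→58
J6: waits 58, runs 58→78
J7: waits 78, runs 78→97
J8: waits 97, runs 97→109
Sum = 0+6+8+29+34+58+78+97 = 310.

310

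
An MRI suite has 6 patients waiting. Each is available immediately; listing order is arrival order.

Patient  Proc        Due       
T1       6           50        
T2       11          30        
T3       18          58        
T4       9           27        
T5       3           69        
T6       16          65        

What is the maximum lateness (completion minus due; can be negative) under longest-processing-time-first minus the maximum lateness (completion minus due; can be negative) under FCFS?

10

LPT (decreasing processing time): T3 T6 T2 T4 T1 T5.
T3: 0→18, due 58, lateness -40
T6: 18→34, due 65, lateness -31
T2: 34→45, due 30, lateness 15
T4: 45→54, due 27, lateness 27
T1: 54→60, due 50, lateness 10
T5: 60→63, due 69, lateness -6
Maximum = 27.
FIFO (arrival order): T1 T2 T3 T4 T5 T6.
T1: 0→6, due 50, lateness -44
T2: 6→17, due 30, lateness -13
T3: 17→35, due 58, lateness -23
T4: 35→44, due 27, lateness 17
T5: 44→47, due 69, lateness -22
T6: 47→63, due 65, lateness -2
Maximum = 17.
Difference = 27 − 17 = 10.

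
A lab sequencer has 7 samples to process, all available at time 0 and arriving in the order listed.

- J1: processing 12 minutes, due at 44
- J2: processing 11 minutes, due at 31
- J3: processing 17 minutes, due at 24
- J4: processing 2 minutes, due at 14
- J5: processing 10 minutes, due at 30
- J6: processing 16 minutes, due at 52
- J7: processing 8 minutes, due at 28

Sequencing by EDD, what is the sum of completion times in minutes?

269

EDD (increasing due date): J4 J3 J7 J5 J2 J1 J6.
J4: 0→2
J3: 2→19
J7: 19→27
J5: 27→37
J2: 37→48
J1: 48→60
J6: 60→76
Sum = 2+19+27+37+48+60+76 = 269.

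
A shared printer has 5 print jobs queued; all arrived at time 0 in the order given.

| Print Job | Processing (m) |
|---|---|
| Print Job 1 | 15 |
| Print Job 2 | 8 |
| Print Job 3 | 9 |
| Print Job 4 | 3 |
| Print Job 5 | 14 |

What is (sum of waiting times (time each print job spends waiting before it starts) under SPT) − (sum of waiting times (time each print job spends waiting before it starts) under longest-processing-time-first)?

SPT (increasing processing time): Print Job 4 Print Job 2 Print Job 3 Print Job 5 Print Job 1.
Print Job 4: waits 0, runs 0→3
Print Job 2: waits 3, runs 3→11
Print Job 3: waits 11, runs 11→20
Print Job 5: waits 20, runs 20→34
Print Job 1: waits 34, runs 34→49
Sum = 0+3+11+20+34 = 68.
LPT (decreasing processing time): Print Job 1 Print Job 5 Print Job 3 Print Job 2 Print Job 4.
Print Job 1: waits 0, runs 0→15
Print Job 5: waits 15, runs 15→29
Print Job 3: waits 29, runs 29→38
Print Job 2: waits 38, runs 38→46
Print Job 4: waits 46, runs 46→49
Sum = 0+15+29+38+46 = 128.
Difference = 68 − 128 = -60.

-60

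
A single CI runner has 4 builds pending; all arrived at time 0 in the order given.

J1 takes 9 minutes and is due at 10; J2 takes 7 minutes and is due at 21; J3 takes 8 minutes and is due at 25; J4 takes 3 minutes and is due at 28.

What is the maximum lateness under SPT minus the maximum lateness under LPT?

14

SPT (increasing processing time): J4 J2 J3 J1.
J4: 0→3, due 28, lateness -25
J2: 3→10, due 21, lateness -11
J3: 10→18, due 25, lateness -7
J1: 18→27, due 10, lateness 17
Maximum = 17.
LPT (decreasing processing time): J1 J3 J2 J4.
J1: 0→9, due 10, lateness -1
J3: 9→17, due 25, lateness -8
J2: 17→24, due 21, lateness 3
J4: 24→27, due 28, lateness -1
Maximum = 3.
Difference = 17 − 3 = 14.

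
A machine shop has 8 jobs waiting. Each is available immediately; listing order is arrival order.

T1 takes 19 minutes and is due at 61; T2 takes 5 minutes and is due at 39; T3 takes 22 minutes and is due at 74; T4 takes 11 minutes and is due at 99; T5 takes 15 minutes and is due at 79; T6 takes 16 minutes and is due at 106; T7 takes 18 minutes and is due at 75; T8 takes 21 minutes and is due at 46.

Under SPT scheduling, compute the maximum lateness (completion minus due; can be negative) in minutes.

SPT (increasing processing time): T2 T4 T5 T6 T7 T1 T8 T3.
T2: 0→5, due 39, lateness -34
T4: 5→16, due 99, lateness -83
T5: 16→31, due 79, lateness -48
T6: 31→47, due 106, lateness -59
T7: 47→65, due 75, lateness -10
T1: 65→84, due 61, lateness 23
T8: 84→105, due 46, lateness 59
T3: 105→127, due 74, lateness 53
Maximum = 59.

59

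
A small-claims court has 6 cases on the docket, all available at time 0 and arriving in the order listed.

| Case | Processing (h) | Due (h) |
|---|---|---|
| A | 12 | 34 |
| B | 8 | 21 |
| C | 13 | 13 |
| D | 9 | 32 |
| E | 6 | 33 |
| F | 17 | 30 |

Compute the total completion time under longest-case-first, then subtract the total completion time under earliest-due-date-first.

27

LPT (decreasing processing time): F C A D B E.
F: 0→17
C: 17→30
A: 30→42
D: 42→51
B: 51→59
E: 59→65
Sum = 17+30+42+51+59+65 = 264.
EDD (increasing due date): C B F D E A.
C: 0→13
B: 13→21
F: 21→38
D: 38→47
E: 47→53
A: 53→65
Sum = 13+21+38+47+53+65 = 237.
Difference = 264 − 237 = 27.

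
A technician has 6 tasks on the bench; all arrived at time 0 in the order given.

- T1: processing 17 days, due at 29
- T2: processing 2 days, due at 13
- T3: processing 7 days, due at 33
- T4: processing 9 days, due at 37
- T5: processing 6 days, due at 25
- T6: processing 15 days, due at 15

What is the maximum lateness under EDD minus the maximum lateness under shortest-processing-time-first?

-8

EDD (increasing due date): T2 T6 T5 T1 T3 T4.
T2: 0→2, due 13, lateness -11
T6: 2→17, due 15, lateness 2
T5: 17→23, due 25, lateness -2
T1: 23→40, due 29, lateness 11
T3: 40→47, due 33, lateness 14
T4: 47→56, due 37, lateness 19
Maximum = 19.
SPT (increasing processing time): T2 T5 T3 T4 T6 T1.
T2: 0→2, due 13, lateness -11
T5: 2→8, due 25, lateness -17
T3: 8→15, due 33, lateness -18
T4: 15→24, due 37, lateness -13
T6: 24→39, due 15, lateness 24
T1: 39→56, due 29, lateness 27
Maximum = 27.
Difference = 19 − 27 = -8.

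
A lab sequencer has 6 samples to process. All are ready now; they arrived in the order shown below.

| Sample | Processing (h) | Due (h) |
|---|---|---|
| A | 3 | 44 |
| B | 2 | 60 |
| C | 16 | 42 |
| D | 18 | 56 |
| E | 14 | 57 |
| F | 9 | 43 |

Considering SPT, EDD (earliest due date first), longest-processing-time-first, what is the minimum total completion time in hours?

SPT (increasing processing time): B A F E C D.
B: 0→2
A: 2→5
F: 5→14
E: 14→28
C: 28→44
D: 44→62
Sum = 2+5+14+28+44+62 = 155.
EDD (increasing due date): C F A D E B.
C: 0→16
F: 16→25
A: 25→28
D: 28→46
E: 46→60
B: 60→62
Sum = 16+25+28+46+60+62 = 237.
LPT (decreasing processing time): D C E F A B.
D: 0→18
C: 18→34
E: 34→48
F: 48→57
A: 57→60
B: 60→62
Sum = 18+34+48+57+60+62 = 279.
SPT 155, EDD 237, LPT 279 → minimum 155.

155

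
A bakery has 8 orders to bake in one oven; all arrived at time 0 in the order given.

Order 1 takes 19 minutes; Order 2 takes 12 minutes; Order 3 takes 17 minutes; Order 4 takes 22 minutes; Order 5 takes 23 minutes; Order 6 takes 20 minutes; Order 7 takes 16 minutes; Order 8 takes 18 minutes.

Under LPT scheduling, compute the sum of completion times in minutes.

LPT (decreasing processing time): Order 5 Order 4 Order 6 Order 1 Order 8 Order 3 Order 7 Order 2.
Order 5: 0→23
Order 4: 23→45
Order 6: 45→65
Order 1: 65→84
Order 8: 84→102
Order 3: 102→119
Order 7: 119→135
Order 2: 135→147
Sum = 23+45+65+84+102+119+135+147 = 720.

720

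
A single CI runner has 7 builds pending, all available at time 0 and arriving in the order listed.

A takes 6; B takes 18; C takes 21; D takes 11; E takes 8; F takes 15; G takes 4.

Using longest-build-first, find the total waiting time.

LPT (decreasing processing time): C B F D E A G.
C: waits 0, runs 0→21
B: waits 21, runs 21→39
F: waits 39, runs 39→54
D: waits 54, runs 54→65
E: waits 65, runs 65→73
A: waits 73, runs 73→79
G: waits 79, runs 79→83
Sum = 0+21+39+54+65+73+79 = 331.

331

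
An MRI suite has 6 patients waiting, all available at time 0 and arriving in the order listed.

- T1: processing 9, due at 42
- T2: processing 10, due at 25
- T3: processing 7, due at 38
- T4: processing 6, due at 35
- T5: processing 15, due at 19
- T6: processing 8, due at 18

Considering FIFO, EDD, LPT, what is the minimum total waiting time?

133

FIFO (arrival order): T1 T2 T3 T4 T5 T6.
T1: waits 0, runs 0→9
T2: waits 9, runs 9→19
T3: waits 19, runs 19→26
T4: waits 26, runs 26→32
T5: waits 32, runs 32→47
T6: waits 47, runs 47→55
Sum = 0+9+19+26+32+47 = 133.
EDD (increasing due date): T6 T5 T2 T4 T3 T1.
T6: waits 0, runs 0→8
T5: waits 8, runs 8→23
T2: waits 23, runs 23→33
T4: waits 33, runs 33→39
T3: waits 39, runs 39→46
T1: waits 46, runs 46→55
Sum = 0+8+23+33+39+46 = 149.
LPT (decreasing processing time): T5 T2 T1 T6 T3 T4.
T5: waits 0, runs 0→15
T2: waits 15, runs 15→25
T1: waits 25, runs 25→34
T6: waits 34, runs 34→42
T3: waits 42, runs 42→49
T4: waits 49, runs 49→55
Sum = 0+15+25+34+42+49 = 165.
FIFO 133, EDD 149, LPT 165 → minimum 133.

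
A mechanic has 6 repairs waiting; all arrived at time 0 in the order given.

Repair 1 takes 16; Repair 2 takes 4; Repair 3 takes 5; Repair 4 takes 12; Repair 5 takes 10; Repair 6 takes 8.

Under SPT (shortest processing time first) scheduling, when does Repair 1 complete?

SPT (increasing processing time): Repair 2 Repair 3 Repair 6 Repair 5 Repair 4 Repair 1.
Repair 2: 0→4
Repair 3: 4→9
Repair 6: 9→17
Repair 5: 17→27
Repair 4: 27→39
Repair 1: 39→55

55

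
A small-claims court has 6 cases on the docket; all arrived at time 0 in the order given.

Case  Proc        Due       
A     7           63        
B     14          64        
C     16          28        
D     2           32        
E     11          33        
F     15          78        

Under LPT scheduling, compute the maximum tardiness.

33

LPT (decreasing processing time): C F B E A D.
C: 0→16, due 28, tardiness 0
F: 16→31, due 78, tardiness 0
B: 31→45, due 64, tardiness 0
E: 45→56, due 33, tardiness 23
A: 56→63, due 63, tardiness 0
D: 63→65, due 32, tardiness 33
Maximum = 33.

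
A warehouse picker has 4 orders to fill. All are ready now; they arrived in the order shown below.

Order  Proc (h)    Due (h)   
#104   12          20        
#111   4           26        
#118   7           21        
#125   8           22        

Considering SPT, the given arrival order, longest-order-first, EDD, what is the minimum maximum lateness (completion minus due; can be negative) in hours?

5

SPT (increasing processing time): #111 #118 #125 #104.
#111: 0→4, due 26, lateness -22
#118: 4→11, due 21, lateness -10
#125: 11→19, due 22, lateness -3
#104: 19→31, due 20, lateness 11
Maximum = 11.
FIFO (arrival order): #104 #111 #118 #125.
#104: 0→12, due 20, lateness -8
#111: 12→16, due 26, lateness -10
#118: 16→23, due 21, lateness 2
#125: 23→31, due 22, lateness 9
Maximum = 9.
LPT (decreasing processing time): #104 #125 #118 #111.
#104: 0→12, due 20, lateness -8
#125: 12→20, due 22, lateness -2
#118: 20→27, due 21, lateness 6
#111: 27→31, due 26, lateness 5
Maximum = 6.
EDD (increasing due date): #104 #118 #125 #111.
#104: 0→12, due 20, lateness -8
#118: 12→19, due 21, lateness -2
#125: 19→27, due 22, lateness 5
#111: 27→31, due 26, lateness 5
Maximum = 5.
SPT 11, FIFO 9, LPT 6, EDD 5 → minimum 5.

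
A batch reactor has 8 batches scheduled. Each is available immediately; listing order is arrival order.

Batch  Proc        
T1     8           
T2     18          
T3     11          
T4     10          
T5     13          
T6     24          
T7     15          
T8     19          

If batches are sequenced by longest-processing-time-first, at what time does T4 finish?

LPT (decreasing processing time): T6 T8 T2 T7 T5 T3 T4 T1.
T6: 0→24
T8: 24→43
T2: 43→61
T7: 61→76
T5: 76→89
T3: 89→100
T4: 100→110

110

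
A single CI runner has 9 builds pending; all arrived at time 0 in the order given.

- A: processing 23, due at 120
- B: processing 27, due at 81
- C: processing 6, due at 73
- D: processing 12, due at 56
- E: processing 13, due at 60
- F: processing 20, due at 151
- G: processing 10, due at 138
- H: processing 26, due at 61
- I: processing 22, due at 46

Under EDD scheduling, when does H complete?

EDD (increasing due date): I D E H C B A G F.
I: 0→22
D: 22→34
E: 34→47
H: 47→73

73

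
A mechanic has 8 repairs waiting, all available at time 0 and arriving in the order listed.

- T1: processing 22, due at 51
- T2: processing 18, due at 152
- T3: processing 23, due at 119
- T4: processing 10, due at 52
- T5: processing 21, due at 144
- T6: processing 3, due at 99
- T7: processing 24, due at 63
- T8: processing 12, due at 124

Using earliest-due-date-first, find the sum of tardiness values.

EDD (increasing due date): T1 T4 T7 T6 T3 T8 T5 T2.
T1: 0→22, due 51, tardiness 0
T4: 22→32, due 52, tardiness 0
T7: 32→56, due 63, tardiness 0
T6: 56→59, due 99, tardiness 0
T3: 59→82, due 119, tardiness 0
T8: 82→94, due 124, tardiness 0
T5: 94→115, due 144, tardiness 0
T2: 115→133, due 152, tardiness 0
Sum = 0+0+0+0+0+0+0+0 = 0.

0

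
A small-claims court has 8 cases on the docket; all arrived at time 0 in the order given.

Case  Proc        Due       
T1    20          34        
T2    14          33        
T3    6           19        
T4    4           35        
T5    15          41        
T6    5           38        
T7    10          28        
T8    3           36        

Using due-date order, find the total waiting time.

EDD (increasing due date): T3 T7 T2 T1 T4 T8 T6 T5.
T3: waits 0, runs 0→6
T7: waits 6, runs 6→16
T2: waits 16, runs 16→30
T1: waits 30, runs 30→50
T4: waits 50, runs 50→54
T8: waits 54, runs 54→57
T6: waits 57, runs 57→62
T5: waits 62, runs 62→77
Sum = 0+6+16+30+50+54+57+62 = 275.

275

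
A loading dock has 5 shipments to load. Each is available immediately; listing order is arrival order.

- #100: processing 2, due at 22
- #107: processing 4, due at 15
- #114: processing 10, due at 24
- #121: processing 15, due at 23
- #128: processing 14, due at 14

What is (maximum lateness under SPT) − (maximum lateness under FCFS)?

SPT (increasing processing time): #100 #107 #114 #128 #121.
#100: 0→2, due 22, lateness -20
#107: 2→6, due 15, lateness -9
#114: 6→16, due 24, lateness -8
#128: 16→30, due 14, lateness 16
#121: 30→45, due 23, lateness 22
Maximum = 22.
FIFO (arrival order): #100 #107 #114 #121 #128.
#100: 0→2, due 22, lateness -20
#107: 2→6, due 15, lateness -9
#114: 6→16, due 24, lateness -8
#121: 16→31, due 23, lateness 8
#128: 31→45, due 14, lateness 31
Maximum = 31.
Difference = 22 − 31 = -9.

-9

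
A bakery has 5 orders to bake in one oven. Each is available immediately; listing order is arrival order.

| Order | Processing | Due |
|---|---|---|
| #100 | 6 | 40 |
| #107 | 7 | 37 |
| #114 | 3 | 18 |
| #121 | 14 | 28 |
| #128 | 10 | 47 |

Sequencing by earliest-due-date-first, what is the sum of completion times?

114

EDD (increasing due date): #114 #121 #107 #100 #128.
#114: 0→3
#121: 3→17
#107: 17→24
#100: 24→30
#128: 30→40
Sum = 3+17+24+30+40 = 114.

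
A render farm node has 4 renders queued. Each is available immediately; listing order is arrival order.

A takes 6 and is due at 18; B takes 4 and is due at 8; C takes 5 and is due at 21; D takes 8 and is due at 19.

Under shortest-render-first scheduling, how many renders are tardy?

1

SPT (increasing processing time): B C A D.
B: 0→4, due 8, tardiness 0
C: 4→9, due 21, tardiness 0
A: 9→15, due 18, tardiness 0
D: 15→23, due 19, tardiness 4
Late renders: 1.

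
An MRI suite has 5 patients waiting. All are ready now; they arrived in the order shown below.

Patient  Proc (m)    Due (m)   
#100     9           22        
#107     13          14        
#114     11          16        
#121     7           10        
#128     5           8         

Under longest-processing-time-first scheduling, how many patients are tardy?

4

LPT (decreasing processing time): #107 #114 #100 #121 #128.
#107: 0→13, due 14, tardiness 0
#114: 13→24, due 16, tardiness 8
#100: 24→33, due 22, tardiness 11
#121: 33→40, due 10, tardiness 30
#128: 40→45, due 8, tardiness 37
Late patients: 4.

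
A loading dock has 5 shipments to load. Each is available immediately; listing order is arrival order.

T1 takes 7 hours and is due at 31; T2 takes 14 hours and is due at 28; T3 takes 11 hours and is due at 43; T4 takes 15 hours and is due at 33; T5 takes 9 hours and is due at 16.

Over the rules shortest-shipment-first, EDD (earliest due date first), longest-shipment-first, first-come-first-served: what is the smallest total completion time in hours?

147

SPT (increasing processing time): T1 T5 T3 T2 T4.
T1: 0→7
T5: 7→16
T3: 16→27
T2: 27→41
T4: 41→56
Sum = 7+16+27+41+56 = 147.
EDD (increasing due date): T5 T2 T1 T4 T3.
T5: 0→9
T2: 9→23
T1: 23→30
T4: 30→45
T3: 45→56
Sum = 9+23+30+45+56 = 163.
LPT (decreasing processing time): T4 T2 T3 T5 T1.
T4: 0→15
T2: 15→29
T3: 29→40
T5: 40→49
T1: 49→56
Sum = 15+29+40+49+56 = 189.
FIFO (arrival order): T1 T2 T3 T4 T5.
T1: 0→7
T2: 7→21
T3: 21→32
T4: 32→47
T5: 47→56
Sum = 7+21+32+47+56 = 163.
SPT 147, EDD 163, LPT 189, FIFO 163 → minimum 147.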